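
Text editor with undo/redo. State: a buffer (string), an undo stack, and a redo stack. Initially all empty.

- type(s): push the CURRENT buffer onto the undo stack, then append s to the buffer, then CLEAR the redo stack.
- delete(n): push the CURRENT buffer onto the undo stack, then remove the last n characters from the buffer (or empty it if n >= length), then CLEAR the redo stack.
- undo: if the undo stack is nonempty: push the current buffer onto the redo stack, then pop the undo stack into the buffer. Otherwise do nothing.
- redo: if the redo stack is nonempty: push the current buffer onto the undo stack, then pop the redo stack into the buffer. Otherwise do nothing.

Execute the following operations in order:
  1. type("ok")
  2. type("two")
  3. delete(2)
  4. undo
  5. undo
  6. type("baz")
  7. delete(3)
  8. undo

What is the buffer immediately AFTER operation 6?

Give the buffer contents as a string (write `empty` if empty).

Answer: okbaz

Derivation:
After op 1 (type): buf='ok' undo_depth=1 redo_depth=0
After op 2 (type): buf='oktwo' undo_depth=2 redo_depth=0
After op 3 (delete): buf='okt' undo_depth=3 redo_depth=0
After op 4 (undo): buf='oktwo' undo_depth=2 redo_depth=1
After op 5 (undo): buf='ok' undo_depth=1 redo_depth=2
After op 6 (type): buf='okbaz' undo_depth=2 redo_depth=0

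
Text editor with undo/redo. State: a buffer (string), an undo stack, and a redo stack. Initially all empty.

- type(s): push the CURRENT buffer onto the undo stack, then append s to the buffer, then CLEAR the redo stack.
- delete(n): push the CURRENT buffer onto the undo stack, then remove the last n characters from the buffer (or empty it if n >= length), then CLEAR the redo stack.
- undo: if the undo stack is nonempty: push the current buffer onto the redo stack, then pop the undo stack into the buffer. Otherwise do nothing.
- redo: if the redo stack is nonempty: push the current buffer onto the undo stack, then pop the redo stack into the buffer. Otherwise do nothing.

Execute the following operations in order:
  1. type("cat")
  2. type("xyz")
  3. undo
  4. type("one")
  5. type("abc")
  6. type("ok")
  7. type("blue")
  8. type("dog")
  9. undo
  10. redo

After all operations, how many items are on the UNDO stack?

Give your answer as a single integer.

After op 1 (type): buf='cat' undo_depth=1 redo_depth=0
After op 2 (type): buf='catxyz' undo_depth=2 redo_depth=0
After op 3 (undo): buf='cat' undo_depth=1 redo_depth=1
After op 4 (type): buf='catone' undo_depth=2 redo_depth=0
After op 5 (type): buf='catoneabc' undo_depth=3 redo_depth=0
After op 6 (type): buf='catoneabcok' undo_depth=4 redo_depth=0
After op 7 (type): buf='catoneabcokblue' undo_depth=5 redo_depth=0
After op 8 (type): buf='catoneabcokbluedog' undo_depth=6 redo_depth=0
After op 9 (undo): buf='catoneabcokblue' undo_depth=5 redo_depth=1
After op 10 (redo): buf='catoneabcokbluedog' undo_depth=6 redo_depth=0

Answer: 6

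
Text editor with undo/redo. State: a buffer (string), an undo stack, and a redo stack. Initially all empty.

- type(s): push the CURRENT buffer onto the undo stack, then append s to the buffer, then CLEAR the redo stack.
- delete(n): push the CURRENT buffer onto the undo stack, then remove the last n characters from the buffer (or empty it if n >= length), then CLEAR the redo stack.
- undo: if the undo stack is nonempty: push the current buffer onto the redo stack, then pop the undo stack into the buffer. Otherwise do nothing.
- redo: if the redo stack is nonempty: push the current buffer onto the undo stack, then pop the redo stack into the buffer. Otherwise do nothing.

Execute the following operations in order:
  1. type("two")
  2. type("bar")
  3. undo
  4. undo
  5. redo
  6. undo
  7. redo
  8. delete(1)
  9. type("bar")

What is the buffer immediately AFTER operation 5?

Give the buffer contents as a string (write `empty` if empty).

Answer: two

Derivation:
After op 1 (type): buf='two' undo_depth=1 redo_depth=0
After op 2 (type): buf='twobar' undo_depth=2 redo_depth=0
After op 3 (undo): buf='two' undo_depth=1 redo_depth=1
After op 4 (undo): buf='(empty)' undo_depth=0 redo_depth=2
After op 5 (redo): buf='two' undo_depth=1 redo_depth=1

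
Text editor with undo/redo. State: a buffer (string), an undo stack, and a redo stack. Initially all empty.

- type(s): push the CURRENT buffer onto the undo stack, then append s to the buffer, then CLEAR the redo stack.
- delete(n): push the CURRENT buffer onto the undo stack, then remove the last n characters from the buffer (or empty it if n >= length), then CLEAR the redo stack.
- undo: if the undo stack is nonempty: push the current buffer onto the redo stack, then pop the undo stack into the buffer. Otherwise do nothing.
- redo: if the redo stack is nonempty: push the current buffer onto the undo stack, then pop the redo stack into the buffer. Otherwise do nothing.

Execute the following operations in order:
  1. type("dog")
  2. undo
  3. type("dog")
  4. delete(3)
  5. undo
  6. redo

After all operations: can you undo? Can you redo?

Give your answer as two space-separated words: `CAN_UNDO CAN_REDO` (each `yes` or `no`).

After op 1 (type): buf='dog' undo_depth=1 redo_depth=0
After op 2 (undo): buf='(empty)' undo_depth=0 redo_depth=1
After op 3 (type): buf='dog' undo_depth=1 redo_depth=0
After op 4 (delete): buf='(empty)' undo_depth=2 redo_depth=0
After op 5 (undo): buf='dog' undo_depth=1 redo_depth=1
After op 6 (redo): buf='(empty)' undo_depth=2 redo_depth=0

Answer: yes no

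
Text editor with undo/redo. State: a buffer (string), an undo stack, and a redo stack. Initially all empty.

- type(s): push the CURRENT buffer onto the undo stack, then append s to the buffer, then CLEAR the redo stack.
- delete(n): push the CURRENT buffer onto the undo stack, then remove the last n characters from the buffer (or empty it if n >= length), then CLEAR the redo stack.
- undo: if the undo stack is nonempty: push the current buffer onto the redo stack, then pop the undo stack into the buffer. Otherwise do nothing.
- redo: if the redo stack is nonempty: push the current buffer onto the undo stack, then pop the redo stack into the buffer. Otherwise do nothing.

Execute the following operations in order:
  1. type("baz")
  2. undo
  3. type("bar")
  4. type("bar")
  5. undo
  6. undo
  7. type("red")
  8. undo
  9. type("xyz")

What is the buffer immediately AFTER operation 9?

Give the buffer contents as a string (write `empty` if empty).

Answer: xyz

Derivation:
After op 1 (type): buf='baz' undo_depth=1 redo_depth=0
After op 2 (undo): buf='(empty)' undo_depth=0 redo_depth=1
After op 3 (type): buf='bar' undo_depth=1 redo_depth=0
After op 4 (type): buf='barbar' undo_depth=2 redo_depth=0
After op 5 (undo): buf='bar' undo_depth=1 redo_depth=1
After op 6 (undo): buf='(empty)' undo_depth=0 redo_depth=2
After op 7 (type): buf='red' undo_depth=1 redo_depth=0
After op 8 (undo): buf='(empty)' undo_depth=0 redo_depth=1
After op 9 (type): buf='xyz' undo_depth=1 redo_depth=0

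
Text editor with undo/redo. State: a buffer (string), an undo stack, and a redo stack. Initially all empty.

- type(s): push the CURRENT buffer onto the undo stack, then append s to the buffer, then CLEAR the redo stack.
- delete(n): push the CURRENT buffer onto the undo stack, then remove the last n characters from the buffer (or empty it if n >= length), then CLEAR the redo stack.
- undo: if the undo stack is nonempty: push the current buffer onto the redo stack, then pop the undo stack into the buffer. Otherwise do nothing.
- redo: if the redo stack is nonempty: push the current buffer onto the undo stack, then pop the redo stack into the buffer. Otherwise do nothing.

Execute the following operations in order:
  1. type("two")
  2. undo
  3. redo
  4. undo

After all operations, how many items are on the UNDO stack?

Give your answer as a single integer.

Answer: 0

Derivation:
After op 1 (type): buf='two' undo_depth=1 redo_depth=0
After op 2 (undo): buf='(empty)' undo_depth=0 redo_depth=1
After op 3 (redo): buf='two' undo_depth=1 redo_depth=0
After op 4 (undo): buf='(empty)' undo_depth=0 redo_depth=1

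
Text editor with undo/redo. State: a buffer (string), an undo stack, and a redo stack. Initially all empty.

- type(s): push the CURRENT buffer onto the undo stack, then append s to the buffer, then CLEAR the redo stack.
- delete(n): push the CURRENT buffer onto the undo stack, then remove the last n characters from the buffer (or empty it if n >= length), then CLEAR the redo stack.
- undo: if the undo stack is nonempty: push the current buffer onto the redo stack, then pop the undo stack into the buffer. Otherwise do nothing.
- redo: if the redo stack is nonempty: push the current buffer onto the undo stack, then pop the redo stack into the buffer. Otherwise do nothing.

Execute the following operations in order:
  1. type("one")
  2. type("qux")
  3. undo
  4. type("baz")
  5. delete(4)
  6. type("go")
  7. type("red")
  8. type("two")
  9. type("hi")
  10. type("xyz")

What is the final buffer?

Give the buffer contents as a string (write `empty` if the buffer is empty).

Answer: ongoredtwohixyz

Derivation:
After op 1 (type): buf='one' undo_depth=1 redo_depth=0
After op 2 (type): buf='onequx' undo_depth=2 redo_depth=0
After op 3 (undo): buf='one' undo_depth=1 redo_depth=1
After op 4 (type): buf='onebaz' undo_depth=2 redo_depth=0
After op 5 (delete): buf='on' undo_depth=3 redo_depth=0
After op 6 (type): buf='ongo' undo_depth=4 redo_depth=0
After op 7 (type): buf='ongored' undo_depth=5 redo_depth=0
After op 8 (type): buf='ongoredtwo' undo_depth=6 redo_depth=0
After op 9 (type): buf='ongoredtwohi' undo_depth=7 redo_depth=0
After op 10 (type): buf='ongoredtwohixyz' undo_depth=8 redo_depth=0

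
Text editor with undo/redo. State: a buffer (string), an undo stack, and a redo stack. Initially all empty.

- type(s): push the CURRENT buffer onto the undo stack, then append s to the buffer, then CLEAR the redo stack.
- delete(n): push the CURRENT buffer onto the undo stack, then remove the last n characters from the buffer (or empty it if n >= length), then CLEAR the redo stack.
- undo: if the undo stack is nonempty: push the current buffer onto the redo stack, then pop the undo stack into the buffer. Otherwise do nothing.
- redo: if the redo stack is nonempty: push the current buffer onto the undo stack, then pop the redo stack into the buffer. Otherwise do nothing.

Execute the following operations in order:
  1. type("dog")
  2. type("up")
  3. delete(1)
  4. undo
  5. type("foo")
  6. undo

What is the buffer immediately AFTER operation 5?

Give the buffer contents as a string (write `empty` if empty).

Answer: dogupfoo

Derivation:
After op 1 (type): buf='dog' undo_depth=1 redo_depth=0
After op 2 (type): buf='dogup' undo_depth=2 redo_depth=0
After op 3 (delete): buf='dogu' undo_depth=3 redo_depth=0
After op 4 (undo): buf='dogup' undo_depth=2 redo_depth=1
After op 5 (type): buf='dogupfoo' undo_depth=3 redo_depth=0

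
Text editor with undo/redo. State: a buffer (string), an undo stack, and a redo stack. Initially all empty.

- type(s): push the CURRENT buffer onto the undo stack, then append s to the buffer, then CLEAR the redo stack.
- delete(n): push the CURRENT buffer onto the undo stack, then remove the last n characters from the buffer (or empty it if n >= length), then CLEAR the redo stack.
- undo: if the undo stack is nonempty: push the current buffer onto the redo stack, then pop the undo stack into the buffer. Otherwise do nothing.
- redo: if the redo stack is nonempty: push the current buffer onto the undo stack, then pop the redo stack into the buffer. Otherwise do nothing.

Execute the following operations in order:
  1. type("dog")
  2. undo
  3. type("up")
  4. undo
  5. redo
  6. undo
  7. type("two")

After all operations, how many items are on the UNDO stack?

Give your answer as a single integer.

After op 1 (type): buf='dog' undo_depth=1 redo_depth=0
After op 2 (undo): buf='(empty)' undo_depth=0 redo_depth=1
After op 3 (type): buf='up' undo_depth=1 redo_depth=0
After op 4 (undo): buf='(empty)' undo_depth=0 redo_depth=1
After op 5 (redo): buf='up' undo_depth=1 redo_depth=0
After op 6 (undo): buf='(empty)' undo_depth=0 redo_depth=1
After op 7 (type): buf='two' undo_depth=1 redo_depth=0

Answer: 1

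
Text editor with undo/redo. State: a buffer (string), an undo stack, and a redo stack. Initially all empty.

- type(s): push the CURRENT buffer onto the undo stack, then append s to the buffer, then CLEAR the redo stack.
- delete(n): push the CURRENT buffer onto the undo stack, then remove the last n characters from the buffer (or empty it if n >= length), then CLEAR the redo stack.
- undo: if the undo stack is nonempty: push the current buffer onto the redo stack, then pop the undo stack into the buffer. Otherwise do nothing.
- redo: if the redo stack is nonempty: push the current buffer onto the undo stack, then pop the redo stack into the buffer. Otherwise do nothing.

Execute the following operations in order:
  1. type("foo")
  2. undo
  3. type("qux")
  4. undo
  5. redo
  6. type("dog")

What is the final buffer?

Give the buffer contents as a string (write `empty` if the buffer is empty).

After op 1 (type): buf='foo' undo_depth=1 redo_depth=0
After op 2 (undo): buf='(empty)' undo_depth=0 redo_depth=1
After op 3 (type): buf='qux' undo_depth=1 redo_depth=0
After op 4 (undo): buf='(empty)' undo_depth=0 redo_depth=1
After op 5 (redo): buf='qux' undo_depth=1 redo_depth=0
After op 6 (type): buf='quxdog' undo_depth=2 redo_depth=0

Answer: quxdog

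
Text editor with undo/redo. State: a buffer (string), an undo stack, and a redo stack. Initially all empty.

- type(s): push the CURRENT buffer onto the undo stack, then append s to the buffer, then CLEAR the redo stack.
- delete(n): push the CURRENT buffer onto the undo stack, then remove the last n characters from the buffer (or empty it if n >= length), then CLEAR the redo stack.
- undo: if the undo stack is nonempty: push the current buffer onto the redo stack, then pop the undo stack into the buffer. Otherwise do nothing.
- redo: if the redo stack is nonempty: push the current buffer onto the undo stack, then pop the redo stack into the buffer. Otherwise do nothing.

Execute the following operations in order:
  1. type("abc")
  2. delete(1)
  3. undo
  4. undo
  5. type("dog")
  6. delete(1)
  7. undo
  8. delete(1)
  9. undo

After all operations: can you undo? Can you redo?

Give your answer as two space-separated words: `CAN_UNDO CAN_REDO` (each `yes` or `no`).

Answer: yes yes

Derivation:
After op 1 (type): buf='abc' undo_depth=1 redo_depth=0
After op 2 (delete): buf='ab' undo_depth=2 redo_depth=0
After op 3 (undo): buf='abc' undo_depth=1 redo_depth=1
After op 4 (undo): buf='(empty)' undo_depth=0 redo_depth=2
After op 5 (type): buf='dog' undo_depth=1 redo_depth=0
After op 6 (delete): buf='do' undo_depth=2 redo_depth=0
After op 7 (undo): buf='dog' undo_depth=1 redo_depth=1
After op 8 (delete): buf='do' undo_depth=2 redo_depth=0
After op 9 (undo): buf='dog' undo_depth=1 redo_depth=1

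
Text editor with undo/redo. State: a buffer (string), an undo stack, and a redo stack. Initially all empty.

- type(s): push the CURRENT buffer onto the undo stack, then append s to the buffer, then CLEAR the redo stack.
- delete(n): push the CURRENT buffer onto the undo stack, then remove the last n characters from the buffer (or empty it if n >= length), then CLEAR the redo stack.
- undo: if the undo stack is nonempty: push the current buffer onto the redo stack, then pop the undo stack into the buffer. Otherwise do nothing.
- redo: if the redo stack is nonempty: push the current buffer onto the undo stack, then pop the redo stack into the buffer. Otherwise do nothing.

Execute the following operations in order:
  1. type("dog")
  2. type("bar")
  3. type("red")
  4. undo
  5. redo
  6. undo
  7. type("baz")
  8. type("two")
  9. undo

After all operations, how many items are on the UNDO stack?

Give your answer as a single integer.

Answer: 3

Derivation:
After op 1 (type): buf='dog' undo_depth=1 redo_depth=0
After op 2 (type): buf='dogbar' undo_depth=2 redo_depth=0
After op 3 (type): buf='dogbarred' undo_depth=3 redo_depth=0
After op 4 (undo): buf='dogbar' undo_depth=2 redo_depth=1
After op 5 (redo): buf='dogbarred' undo_depth=3 redo_depth=0
After op 6 (undo): buf='dogbar' undo_depth=2 redo_depth=1
After op 7 (type): buf='dogbarbaz' undo_depth=3 redo_depth=0
After op 8 (type): buf='dogbarbaztwo' undo_depth=4 redo_depth=0
After op 9 (undo): buf='dogbarbaz' undo_depth=3 redo_depth=1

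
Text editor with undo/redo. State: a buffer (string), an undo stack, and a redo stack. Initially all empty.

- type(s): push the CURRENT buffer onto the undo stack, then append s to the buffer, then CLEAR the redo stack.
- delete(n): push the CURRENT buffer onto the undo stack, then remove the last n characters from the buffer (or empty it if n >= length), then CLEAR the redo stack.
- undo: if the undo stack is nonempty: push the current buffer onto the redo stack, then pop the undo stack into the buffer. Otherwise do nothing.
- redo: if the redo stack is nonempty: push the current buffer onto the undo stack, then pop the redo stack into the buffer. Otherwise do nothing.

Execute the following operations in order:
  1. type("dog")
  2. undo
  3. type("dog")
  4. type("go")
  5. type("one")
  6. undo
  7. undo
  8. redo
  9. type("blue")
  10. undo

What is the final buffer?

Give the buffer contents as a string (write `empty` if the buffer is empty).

After op 1 (type): buf='dog' undo_depth=1 redo_depth=0
After op 2 (undo): buf='(empty)' undo_depth=0 redo_depth=1
After op 3 (type): buf='dog' undo_depth=1 redo_depth=0
After op 4 (type): buf='doggo' undo_depth=2 redo_depth=0
After op 5 (type): buf='doggoone' undo_depth=3 redo_depth=0
After op 6 (undo): buf='doggo' undo_depth=2 redo_depth=1
After op 7 (undo): buf='dog' undo_depth=1 redo_depth=2
After op 8 (redo): buf='doggo' undo_depth=2 redo_depth=1
After op 9 (type): buf='doggoblue' undo_depth=3 redo_depth=0
After op 10 (undo): buf='doggo' undo_depth=2 redo_depth=1

Answer: doggo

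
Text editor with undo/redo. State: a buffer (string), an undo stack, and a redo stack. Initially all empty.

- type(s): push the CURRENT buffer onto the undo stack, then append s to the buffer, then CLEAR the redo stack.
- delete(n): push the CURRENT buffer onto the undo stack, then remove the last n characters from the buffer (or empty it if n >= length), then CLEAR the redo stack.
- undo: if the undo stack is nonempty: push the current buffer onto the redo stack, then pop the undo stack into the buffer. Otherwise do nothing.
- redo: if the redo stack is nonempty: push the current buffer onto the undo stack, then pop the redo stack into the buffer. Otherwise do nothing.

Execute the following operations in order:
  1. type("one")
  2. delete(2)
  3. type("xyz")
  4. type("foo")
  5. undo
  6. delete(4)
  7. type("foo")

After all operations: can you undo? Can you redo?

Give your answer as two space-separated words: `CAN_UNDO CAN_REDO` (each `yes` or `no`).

Answer: yes no

Derivation:
After op 1 (type): buf='one' undo_depth=1 redo_depth=0
After op 2 (delete): buf='o' undo_depth=2 redo_depth=0
After op 3 (type): buf='oxyz' undo_depth=3 redo_depth=0
After op 4 (type): buf='oxyzfoo' undo_depth=4 redo_depth=0
After op 5 (undo): buf='oxyz' undo_depth=3 redo_depth=1
After op 6 (delete): buf='(empty)' undo_depth=4 redo_depth=0
After op 7 (type): buf='foo' undo_depth=5 redo_depth=0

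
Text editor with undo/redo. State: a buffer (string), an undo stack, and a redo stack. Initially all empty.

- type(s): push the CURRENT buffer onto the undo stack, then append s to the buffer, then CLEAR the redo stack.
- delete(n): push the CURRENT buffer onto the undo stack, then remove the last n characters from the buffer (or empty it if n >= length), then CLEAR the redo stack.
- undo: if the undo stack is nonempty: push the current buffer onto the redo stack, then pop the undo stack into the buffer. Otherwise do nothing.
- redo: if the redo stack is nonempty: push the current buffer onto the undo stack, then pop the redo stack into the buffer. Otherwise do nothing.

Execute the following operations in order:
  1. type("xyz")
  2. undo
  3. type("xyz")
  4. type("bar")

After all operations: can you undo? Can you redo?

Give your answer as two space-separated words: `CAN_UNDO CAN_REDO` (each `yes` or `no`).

Answer: yes no

Derivation:
After op 1 (type): buf='xyz' undo_depth=1 redo_depth=0
After op 2 (undo): buf='(empty)' undo_depth=0 redo_depth=1
After op 3 (type): buf='xyz' undo_depth=1 redo_depth=0
After op 4 (type): buf='xyzbar' undo_depth=2 redo_depth=0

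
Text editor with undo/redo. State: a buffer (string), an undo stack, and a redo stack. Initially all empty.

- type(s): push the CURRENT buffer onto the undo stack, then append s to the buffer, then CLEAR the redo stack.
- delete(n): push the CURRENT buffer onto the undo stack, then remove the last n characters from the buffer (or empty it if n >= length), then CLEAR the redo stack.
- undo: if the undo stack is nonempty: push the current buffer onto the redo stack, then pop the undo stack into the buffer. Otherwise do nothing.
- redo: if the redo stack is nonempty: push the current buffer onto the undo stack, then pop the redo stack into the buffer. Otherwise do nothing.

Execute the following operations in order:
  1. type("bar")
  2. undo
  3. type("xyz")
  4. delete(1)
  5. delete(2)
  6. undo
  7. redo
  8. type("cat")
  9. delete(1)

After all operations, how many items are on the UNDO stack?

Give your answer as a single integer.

After op 1 (type): buf='bar' undo_depth=1 redo_depth=0
After op 2 (undo): buf='(empty)' undo_depth=0 redo_depth=1
After op 3 (type): buf='xyz' undo_depth=1 redo_depth=0
After op 4 (delete): buf='xy' undo_depth=2 redo_depth=0
After op 5 (delete): buf='(empty)' undo_depth=3 redo_depth=0
After op 6 (undo): buf='xy' undo_depth=2 redo_depth=1
After op 7 (redo): buf='(empty)' undo_depth=3 redo_depth=0
After op 8 (type): buf='cat' undo_depth=4 redo_depth=0
After op 9 (delete): buf='ca' undo_depth=5 redo_depth=0

Answer: 5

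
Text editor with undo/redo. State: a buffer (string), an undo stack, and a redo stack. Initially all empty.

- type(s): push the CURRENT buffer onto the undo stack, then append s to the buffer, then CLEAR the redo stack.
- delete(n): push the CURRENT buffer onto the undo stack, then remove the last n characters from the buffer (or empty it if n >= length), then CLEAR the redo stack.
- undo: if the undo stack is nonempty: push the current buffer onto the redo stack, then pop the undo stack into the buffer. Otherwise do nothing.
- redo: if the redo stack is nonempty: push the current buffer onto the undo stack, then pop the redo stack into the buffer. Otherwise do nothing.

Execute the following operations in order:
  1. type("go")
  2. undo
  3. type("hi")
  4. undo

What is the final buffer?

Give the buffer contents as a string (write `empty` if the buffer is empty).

After op 1 (type): buf='go' undo_depth=1 redo_depth=0
After op 2 (undo): buf='(empty)' undo_depth=0 redo_depth=1
After op 3 (type): buf='hi' undo_depth=1 redo_depth=0
After op 4 (undo): buf='(empty)' undo_depth=0 redo_depth=1

Answer: empty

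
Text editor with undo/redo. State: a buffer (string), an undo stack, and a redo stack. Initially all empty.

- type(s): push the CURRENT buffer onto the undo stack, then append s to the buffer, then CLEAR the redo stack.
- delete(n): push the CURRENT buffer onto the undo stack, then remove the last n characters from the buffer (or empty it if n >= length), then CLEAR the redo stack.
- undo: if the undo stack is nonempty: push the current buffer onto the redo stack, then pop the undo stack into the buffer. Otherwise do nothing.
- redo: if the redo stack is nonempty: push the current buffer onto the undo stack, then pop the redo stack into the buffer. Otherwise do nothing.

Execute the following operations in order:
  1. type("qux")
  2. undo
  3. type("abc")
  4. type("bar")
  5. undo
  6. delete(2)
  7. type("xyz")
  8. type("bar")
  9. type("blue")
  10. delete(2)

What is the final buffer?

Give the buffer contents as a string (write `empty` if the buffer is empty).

Answer: axyzbarbl

Derivation:
After op 1 (type): buf='qux' undo_depth=1 redo_depth=0
After op 2 (undo): buf='(empty)' undo_depth=0 redo_depth=1
After op 3 (type): buf='abc' undo_depth=1 redo_depth=0
After op 4 (type): buf='abcbar' undo_depth=2 redo_depth=0
After op 5 (undo): buf='abc' undo_depth=1 redo_depth=1
After op 6 (delete): buf='a' undo_depth=2 redo_depth=0
After op 7 (type): buf='axyz' undo_depth=3 redo_depth=0
After op 8 (type): buf='axyzbar' undo_depth=4 redo_depth=0
After op 9 (type): buf='axyzbarblue' undo_depth=5 redo_depth=0
After op 10 (delete): buf='axyzbarbl' undo_depth=6 redo_depth=0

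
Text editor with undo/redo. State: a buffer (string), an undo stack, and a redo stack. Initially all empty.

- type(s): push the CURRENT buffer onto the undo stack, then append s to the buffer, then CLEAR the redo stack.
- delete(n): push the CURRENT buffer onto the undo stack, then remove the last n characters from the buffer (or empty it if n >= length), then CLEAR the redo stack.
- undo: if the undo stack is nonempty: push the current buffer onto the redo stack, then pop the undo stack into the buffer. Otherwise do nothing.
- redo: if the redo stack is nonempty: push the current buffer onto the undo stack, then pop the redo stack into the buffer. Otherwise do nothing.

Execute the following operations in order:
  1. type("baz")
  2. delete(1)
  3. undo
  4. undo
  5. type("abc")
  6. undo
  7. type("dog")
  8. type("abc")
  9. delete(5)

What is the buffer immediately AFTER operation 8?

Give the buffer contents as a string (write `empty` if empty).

Answer: dogabc

Derivation:
After op 1 (type): buf='baz' undo_depth=1 redo_depth=0
After op 2 (delete): buf='ba' undo_depth=2 redo_depth=0
After op 3 (undo): buf='baz' undo_depth=1 redo_depth=1
After op 4 (undo): buf='(empty)' undo_depth=0 redo_depth=2
After op 5 (type): buf='abc' undo_depth=1 redo_depth=0
After op 6 (undo): buf='(empty)' undo_depth=0 redo_depth=1
After op 7 (type): buf='dog' undo_depth=1 redo_depth=0
After op 8 (type): buf='dogabc' undo_depth=2 redo_depth=0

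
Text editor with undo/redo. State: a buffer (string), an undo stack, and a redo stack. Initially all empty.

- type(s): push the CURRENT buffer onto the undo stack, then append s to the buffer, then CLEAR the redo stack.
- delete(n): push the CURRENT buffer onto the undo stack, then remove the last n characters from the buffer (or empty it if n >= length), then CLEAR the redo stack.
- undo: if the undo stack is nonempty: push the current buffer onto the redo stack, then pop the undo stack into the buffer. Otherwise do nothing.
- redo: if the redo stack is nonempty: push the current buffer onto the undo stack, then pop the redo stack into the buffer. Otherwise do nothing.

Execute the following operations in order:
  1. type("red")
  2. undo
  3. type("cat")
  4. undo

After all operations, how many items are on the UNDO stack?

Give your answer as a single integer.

Answer: 0

Derivation:
After op 1 (type): buf='red' undo_depth=1 redo_depth=0
After op 2 (undo): buf='(empty)' undo_depth=0 redo_depth=1
After op 3 (type): buf='cat' undo_depth=1 redo_depth=0
After op 4 (undo): buf='(empty)' undo_depth=0 redo_depth=1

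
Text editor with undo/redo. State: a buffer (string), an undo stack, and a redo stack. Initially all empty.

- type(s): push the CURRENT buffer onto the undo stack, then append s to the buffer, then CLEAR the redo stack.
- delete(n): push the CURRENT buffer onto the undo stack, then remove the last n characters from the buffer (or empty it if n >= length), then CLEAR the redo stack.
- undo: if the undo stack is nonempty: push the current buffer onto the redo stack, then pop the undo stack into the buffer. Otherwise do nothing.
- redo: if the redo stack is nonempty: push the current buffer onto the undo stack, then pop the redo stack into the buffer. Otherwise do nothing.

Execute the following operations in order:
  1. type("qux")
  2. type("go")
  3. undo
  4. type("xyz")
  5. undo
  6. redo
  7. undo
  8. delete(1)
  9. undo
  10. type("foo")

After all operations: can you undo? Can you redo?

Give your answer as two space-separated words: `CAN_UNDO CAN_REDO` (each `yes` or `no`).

Answer: yes no

Derivation:
After op 1 (type): buf='qux' undo_depth=1 redo_depth=0
After op 2 (type): buf='quxgo' undo_depth=2 redo_depth=0
After op 3 (undo): buf='qux' undo_depth=1 redo_depth=1
After op 4 (type): buf='quxxyz' undo_depth=2 redo_depth=0
After op 5 (undo): buf='qux' undo_depth=1 redo_depth=1
After op 6 (redo): buf='quxxyz' undo_depth=2 redo_depth=0
After op 7 (undo): buf='qux' undo_depth=1 redo_depth=1
After op 8 (delete): buf='qu' undo_depth=2 redo_depth=0
After op 9 (undo): buf='qux' undo_depth=1 redo_depth=1
After op 10 (type): buf='quxfoo' undo_depth=2 redo_depth=0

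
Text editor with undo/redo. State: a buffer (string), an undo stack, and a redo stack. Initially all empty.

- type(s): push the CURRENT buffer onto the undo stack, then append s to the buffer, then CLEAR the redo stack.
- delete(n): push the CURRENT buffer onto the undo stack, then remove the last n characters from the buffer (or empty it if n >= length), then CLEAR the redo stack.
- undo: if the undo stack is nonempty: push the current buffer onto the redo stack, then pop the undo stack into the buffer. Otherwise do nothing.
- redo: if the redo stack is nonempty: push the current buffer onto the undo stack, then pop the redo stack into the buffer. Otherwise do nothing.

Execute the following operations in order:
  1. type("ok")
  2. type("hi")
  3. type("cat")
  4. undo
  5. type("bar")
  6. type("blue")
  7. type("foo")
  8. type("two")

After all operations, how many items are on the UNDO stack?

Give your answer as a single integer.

After op 1 (type): buf='ok' undo_depth=1 redo_depth=0
After op 2 (type): buf='okhi' undo_depth=2 redo_depth=0
After op 3 (type): buf='okhicat' undo_depth=3 redo_depth=0
After op 4 (undo): buf='okhi' undo_depth=2 redo_depth=1
After op 5 (type): buf='okhibar' undo_depth=3 redo_depth=0
After op 6 (type): buf='okhibarblue' undo_depth=4 redo_depth=0
After op 7 (type): buf='okhibarbluefoo' undo_depth=5 redo_depth=0
After op 8 (type): buf='okhibarbluefootwo' undo_depth=6 redo_depth=0

Answer: 6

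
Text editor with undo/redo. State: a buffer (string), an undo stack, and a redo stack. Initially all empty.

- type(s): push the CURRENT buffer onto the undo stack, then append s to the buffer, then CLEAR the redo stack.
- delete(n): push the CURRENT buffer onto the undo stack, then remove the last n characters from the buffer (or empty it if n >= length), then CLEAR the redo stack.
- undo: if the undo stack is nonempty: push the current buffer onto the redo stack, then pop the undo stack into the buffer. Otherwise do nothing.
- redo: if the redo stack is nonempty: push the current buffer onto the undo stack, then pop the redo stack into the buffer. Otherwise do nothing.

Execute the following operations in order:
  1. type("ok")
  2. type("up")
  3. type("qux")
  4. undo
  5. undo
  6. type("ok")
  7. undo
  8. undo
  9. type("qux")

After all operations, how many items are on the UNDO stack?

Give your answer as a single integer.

Answer: 1

Derivation:
After op 1 (type): buf='ok' undo_depth=1 redo_depth=0
After op 2 (type): buf='okup' undo_depth=2 redo_depth=0
After op 3 (type): buf='okupqux' undo_depth=3 redo_depth=0
After op 4 (undo): buf='okup' undo_depth=2 redo_depth=1
After op 5 (undo): buf='ok' undo_depth=1 redo_depth=2
After op 6 (type): buf='okok' undo_depth=2 redo_depth=0
After op 7 (undo): buf='ok' undo_depth=1 redo_depth=1
After op 8 (undo): buf='(empty)' undo_depth=0 redo_depth=2
After op 9 (type): buf='qux' undo_depth=1 redo_depth=0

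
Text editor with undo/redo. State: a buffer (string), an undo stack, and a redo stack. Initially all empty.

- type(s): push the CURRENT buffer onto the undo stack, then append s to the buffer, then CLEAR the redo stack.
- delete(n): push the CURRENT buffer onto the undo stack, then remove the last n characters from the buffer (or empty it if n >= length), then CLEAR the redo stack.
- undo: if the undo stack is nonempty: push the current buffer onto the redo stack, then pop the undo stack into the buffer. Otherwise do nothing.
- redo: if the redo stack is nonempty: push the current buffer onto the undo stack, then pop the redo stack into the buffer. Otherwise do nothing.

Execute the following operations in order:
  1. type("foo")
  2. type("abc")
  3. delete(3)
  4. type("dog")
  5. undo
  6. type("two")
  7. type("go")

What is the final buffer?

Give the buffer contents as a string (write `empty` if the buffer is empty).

Answer: footwogo

Derivation:
After op 1 (type): buf='foo' undo_depth=1 redo_depth=0
After op 2 (type): buf='fooabc' undo_depth=2 redo_depth=0
After op 3 (delete): buf='foo' undo_depth=3 redo_depth=0
After op 4 (type): buf='foodog' undo_depth=4 redo_depth=0
After op 5 (undo): buf='foo' undo_depth=3 redo_depth=1
After op 6 (type): buf='footwo' undo_depth=4 redo_depth=0
After op 7 (type): buf='footwogo' undo_depth=5 redo_depth=0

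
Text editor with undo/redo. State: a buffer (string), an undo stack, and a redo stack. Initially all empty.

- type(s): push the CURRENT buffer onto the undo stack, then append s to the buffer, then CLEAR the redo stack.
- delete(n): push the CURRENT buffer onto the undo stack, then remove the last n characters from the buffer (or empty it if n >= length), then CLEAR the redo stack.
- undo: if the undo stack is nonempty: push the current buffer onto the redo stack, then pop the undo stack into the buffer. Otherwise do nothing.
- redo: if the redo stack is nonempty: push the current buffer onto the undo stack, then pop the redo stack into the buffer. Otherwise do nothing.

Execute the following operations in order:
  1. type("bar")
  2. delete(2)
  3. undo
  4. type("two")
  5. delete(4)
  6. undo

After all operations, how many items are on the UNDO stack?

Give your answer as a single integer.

After op 1 (type): buf='bar' undo_depth=1 redo_depth=0
After op 2 (delete): buf='b' undo_depth=2 redo_depth=0
After op 3 (undo): buf='bar' undo_depth=1 redo_depth=1
After op 4 (type): buf='bartwo' undo_depth=2 redo_depth=0
After op 5 (delete): buf='ba' undo_depth=3 redo_depth=0
After op 6 (undo): buf='bartwo' undo_depth=2 redo_depth=1

Answer: 2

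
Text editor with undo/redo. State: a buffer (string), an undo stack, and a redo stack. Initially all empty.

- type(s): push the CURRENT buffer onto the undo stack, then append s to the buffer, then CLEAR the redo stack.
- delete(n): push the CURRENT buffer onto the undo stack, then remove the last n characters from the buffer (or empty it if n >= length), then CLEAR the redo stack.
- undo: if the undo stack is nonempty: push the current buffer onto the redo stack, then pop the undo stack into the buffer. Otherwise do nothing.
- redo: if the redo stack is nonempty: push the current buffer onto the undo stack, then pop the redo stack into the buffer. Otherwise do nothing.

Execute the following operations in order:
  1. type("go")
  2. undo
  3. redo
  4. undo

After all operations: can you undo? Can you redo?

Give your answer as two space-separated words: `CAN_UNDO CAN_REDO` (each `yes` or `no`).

Answer: no yes

Derivation:
After op 1 (type): buf='go' undo_depth=1 redo_depth=0
After op 2 (undo): buf='(empty)' undo_depth=0 redo_depth=1
After op 3 (redo): buf='go' undo_depth=1 redo_depth=0
After op 4 (undo): buf='(empty)' undo_depth=0 redo_depth=1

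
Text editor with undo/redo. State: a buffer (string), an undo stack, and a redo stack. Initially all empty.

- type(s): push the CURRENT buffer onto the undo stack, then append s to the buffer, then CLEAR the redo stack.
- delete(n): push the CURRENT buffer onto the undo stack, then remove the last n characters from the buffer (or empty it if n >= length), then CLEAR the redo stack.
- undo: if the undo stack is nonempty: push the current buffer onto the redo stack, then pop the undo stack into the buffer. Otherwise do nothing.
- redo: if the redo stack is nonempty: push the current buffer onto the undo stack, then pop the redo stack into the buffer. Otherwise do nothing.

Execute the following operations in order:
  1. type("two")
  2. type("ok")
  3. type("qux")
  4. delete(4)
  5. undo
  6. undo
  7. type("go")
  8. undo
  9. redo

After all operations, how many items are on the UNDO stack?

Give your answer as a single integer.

Answer: 3

Derivation:
After op 1 (type): buf='two' undo_depth=1 redo_depth=0
After op 2 (type): buf='twook' undo_depth=2 redo_depth=0
After op 3 (type): buf='twookqux' undo_depth=3 redo_depth=0
After op 4 (delete): buf='twoo' undo_depth=4 redo_depth=0
After op 5 (undo): buf='twookqux' undo_depth=3 redo_depth=1
After op 6 (undo): buf='twook' undo_depth=2 redo_depth=2
After op 7 (type): buf='twookgo' undo_depth=3 redo_depth=0
After op 8 (undo): buf='twook' undo_depth=2 redo_depth=1
After op 9 (redo): buf='twookgo' undo_depth=3 redo_depth=0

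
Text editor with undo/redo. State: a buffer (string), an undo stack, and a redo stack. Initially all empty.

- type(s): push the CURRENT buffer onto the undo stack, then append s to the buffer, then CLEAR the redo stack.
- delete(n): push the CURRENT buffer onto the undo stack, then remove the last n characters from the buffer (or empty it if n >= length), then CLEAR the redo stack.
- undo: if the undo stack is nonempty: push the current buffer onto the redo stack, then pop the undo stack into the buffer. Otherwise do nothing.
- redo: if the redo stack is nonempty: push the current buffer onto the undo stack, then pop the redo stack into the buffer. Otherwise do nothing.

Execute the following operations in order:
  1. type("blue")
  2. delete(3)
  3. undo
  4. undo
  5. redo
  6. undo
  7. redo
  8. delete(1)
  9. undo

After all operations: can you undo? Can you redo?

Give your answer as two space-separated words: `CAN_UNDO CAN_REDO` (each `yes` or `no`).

Answer: yes yes

Derivation:
After op 1 (type): buf='blue' undo_depth=1 redo_depth=0
After op 2 (delete): buf='b' undo_depth=2 redo_depth=0
After op 3 (undo): buf='blue' undo_depth=1 redo_depth=1
After op 4 (undo): buf='(empty)' undo_depth=0 redo_depth=2
After op 5 (redo): buf='blue' undo_depth=1 redo_depth=1
After op 6 (undo): buf='(empty)' undo_depth=0 redo_depth=2
After op 7 (redo): buf='blue' undo_depth=1 redo_depth=1
After op 8 (delete): buf='blu' undo_depth=2 redo_depth=0
After op 9 (undo): buf='blue' undo_depth=1 redo_depth=1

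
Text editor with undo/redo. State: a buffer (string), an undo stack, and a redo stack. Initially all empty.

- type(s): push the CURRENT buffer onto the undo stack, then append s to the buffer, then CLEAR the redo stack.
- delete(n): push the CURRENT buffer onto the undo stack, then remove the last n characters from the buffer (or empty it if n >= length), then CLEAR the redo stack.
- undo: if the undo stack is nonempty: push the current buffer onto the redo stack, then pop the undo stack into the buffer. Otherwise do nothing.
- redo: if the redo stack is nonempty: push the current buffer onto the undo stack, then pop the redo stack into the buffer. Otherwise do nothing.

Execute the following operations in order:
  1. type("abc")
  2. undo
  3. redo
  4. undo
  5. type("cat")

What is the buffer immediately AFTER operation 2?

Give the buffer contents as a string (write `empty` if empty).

Answer: empty

Derivation:
After op 1 (type): buf='abc' undo_depth=1 redo_depth=0
After op 2 (undo): buf='(empty)' undo_depth=0 redo_depth=1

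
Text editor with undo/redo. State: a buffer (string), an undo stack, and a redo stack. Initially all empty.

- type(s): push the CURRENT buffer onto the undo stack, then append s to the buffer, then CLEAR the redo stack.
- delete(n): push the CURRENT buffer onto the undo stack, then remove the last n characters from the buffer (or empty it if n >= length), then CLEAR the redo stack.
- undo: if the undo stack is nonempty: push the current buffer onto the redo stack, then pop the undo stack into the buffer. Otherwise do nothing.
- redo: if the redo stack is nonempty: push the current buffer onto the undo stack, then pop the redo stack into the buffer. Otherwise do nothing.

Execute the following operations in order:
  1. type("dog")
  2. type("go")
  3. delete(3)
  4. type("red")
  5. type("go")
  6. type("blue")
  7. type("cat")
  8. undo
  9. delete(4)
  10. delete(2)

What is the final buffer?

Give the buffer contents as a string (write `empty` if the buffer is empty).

Answer: dored

Derivation:
After op 1 (type): buf='dog' undo_depth=1 redo_depth=0
After op 2 (type): buf='doggo' undo_depth=2 redo_depth=0
After op 3 (delete): buf='do' undo_depth=3 redo_depth=0
After op 4 (type): buf='dored' undo_depth=4 redo_depth=0
After op 5 (type): buf='doredgo' undo_depth=5 redo_depth=0
After op 6 (type): buf='doredgoblue' undo_depth=6 redo_depth=0
After op 7 (type): buf='doredgobluecat' undo_depth=7 redo_depth=0
After op 8 (undo): buf='doredgoblue' undo_depth=6 redo_depth=1
After op 9 (delete): buf='doredgo' undo_depth=7 redo_depth=0
After op 10 (delete): buf='dored' undo_depth=8 redo_depth=0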